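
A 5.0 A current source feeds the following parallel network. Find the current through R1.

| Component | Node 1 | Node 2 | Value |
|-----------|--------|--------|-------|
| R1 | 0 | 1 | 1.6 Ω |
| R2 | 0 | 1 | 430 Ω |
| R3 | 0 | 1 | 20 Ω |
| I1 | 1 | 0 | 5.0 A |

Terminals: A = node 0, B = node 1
All resistors sit directly between nodes 0 and 1, so they are in parallel and share one voltage V; the full source current 5 A splits among them.
1/R_par = 1/1.6 + 1/430 + 1/20 = 0.6773 S  =>  R_par = 1.476 Ω
V = I × R_par = 5 × 1.476 = 7.382 V
I_R1 = V/R1 = 7.382/1.6 = 4.614 A

Final answer: 4.614 A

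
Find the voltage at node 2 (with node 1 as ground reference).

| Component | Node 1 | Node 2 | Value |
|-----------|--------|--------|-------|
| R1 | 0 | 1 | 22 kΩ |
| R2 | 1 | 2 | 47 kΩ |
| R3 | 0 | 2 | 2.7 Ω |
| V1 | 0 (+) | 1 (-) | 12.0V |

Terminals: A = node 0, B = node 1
Nodal analysis, taking node 1 as the 0 V reference.
Source V1 fixes V_0 = 12 V.
KCL at each unknown node (sum of currents leaving = 0; resistances in Ω):
  Node 2: (V_2 - 0)/47000 + (V_2 - 12)/2.7 = 0
Collecting terms: 0.3704 × V_2 = 4.444  =>  V_2 = 12 V
The requested potential is V_2 = 12 V.

Final answer: V_2 = 12 V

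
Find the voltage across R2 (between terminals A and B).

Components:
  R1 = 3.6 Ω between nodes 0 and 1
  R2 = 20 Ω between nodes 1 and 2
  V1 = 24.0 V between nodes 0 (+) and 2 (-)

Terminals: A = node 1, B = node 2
R1 and R2 are in series across V1 (node 0 → node 1 → node 2), and the output A–B is taken across R2, so this is a voltage divider.
Series current: I = V1/(R1 + R2) = 24/(3.6 + 20) = 24/23.6 = 1.017 A
V_R2 = I × R2 = V1 × R2/(R1 + R2) = 24 × 20/23.6 = 20.34 V

Final answer: 20.34 V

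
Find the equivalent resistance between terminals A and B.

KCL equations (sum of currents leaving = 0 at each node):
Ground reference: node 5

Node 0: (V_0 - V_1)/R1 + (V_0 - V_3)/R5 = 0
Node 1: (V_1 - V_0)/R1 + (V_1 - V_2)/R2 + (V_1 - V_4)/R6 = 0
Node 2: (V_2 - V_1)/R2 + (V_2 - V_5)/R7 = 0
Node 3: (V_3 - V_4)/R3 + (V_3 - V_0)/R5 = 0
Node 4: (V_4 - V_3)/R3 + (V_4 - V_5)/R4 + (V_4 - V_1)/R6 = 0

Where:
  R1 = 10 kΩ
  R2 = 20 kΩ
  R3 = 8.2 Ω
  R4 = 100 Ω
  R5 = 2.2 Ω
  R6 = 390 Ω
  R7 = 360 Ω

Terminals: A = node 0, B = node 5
The network is not a plain series/parallel combination. Inject a 1 A test current into terminal A (node 0) and return it from terminal B (node 5); then R_eq = V_A / (1 A).
Nodal analysis, taking node 5 as the 0 V reference.
Current source I_test pushes 1 A into node 0 and draws it out of node 5.
KCL at each unknown node (sum of currents leaving = 0; resistances in Ω):
  Node 0: (V_0 - V_1)/10000 + (V_0 - V_3)/2.2 - 1 = 0
  Node 1: (V_1 - V_0)/10000 + (V_1 - V_2)/20000 + (V_1 - V_4)/390 = 0
  Node 2: (V_2 - V_1)/20000 + (V_2 - 0)/360 = 0
  Node 3: (V_3 - V_0)/2.2 + (V_3 - V_4)/8.2 = 0
  Node 4: (V_4 - V_1)/390 + (V_4 - V_3)/8.2 + (V_4 - 0)/100 = 0
Collecting terms (coefficients in siemens):
  0.4546·V_0 - 0.0001·V_1 - 0.4545·V_3 = 1
  0.002714·V_1 - 0.0001·V_0 - 0.00005·V_2 - 0.002564·V_4 = 0
  0.002828·V_2 - 0.00005·V_1 = 0
  0.5765·V_3 - 0.4545·V_0 - 0.122·V_4 = 0
  0.1345·V_4 - 0.002564·V_1 - 0.122·V_3 = 0
Solving these 5 simultaneous equations (Gaussian elimination) gives:
  V_0 = 109.9 V, V_1 = 98.1 V, V_2 = 1.735 V, V_3 = 107.7 V
  V_4 = 99.52 V
R_eq = V_0 / 1 A = 109.9 Ω

Final answer: 109.9 Ω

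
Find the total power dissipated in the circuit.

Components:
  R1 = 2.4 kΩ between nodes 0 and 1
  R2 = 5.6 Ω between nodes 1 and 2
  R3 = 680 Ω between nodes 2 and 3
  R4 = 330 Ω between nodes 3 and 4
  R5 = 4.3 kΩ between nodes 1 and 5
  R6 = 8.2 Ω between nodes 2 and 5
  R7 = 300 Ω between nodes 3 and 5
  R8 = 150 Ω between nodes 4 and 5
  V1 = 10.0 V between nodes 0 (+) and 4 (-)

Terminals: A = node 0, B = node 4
Nodal analysis, taking node 4 as the 0 V reference.
Source V1 fixes V_0 = 10 V.
KCL at each unknown node (sum of currents leaving = 0; resistances in Ω):
  Node 1: (V_1 - 10)/2400 + (V_1 - V_2)/5.6 + (V_1 - V_5)/4300 = 0
  Node 2: (V_2 - V_1)/5.6 + (V_2 - V_3)/680 + (V_2 - V_5)/8.2 = 0
  Node 3: (V_3 - V_2)/680 + (V_3 - 0)/330 + (V_3 - V_5)/300 = 0
  Node 5: (V_5 - V_1)/4300 + (V_5 - V_2)/8.2 + (V_5 - V_3)/300 + (V_5 - 0)/150 = 0
Collecting terms (coefficients in siemens):
  0.1792·V_1 - 0.1786·V_2 - 0.0002326·V_5 = 0.004167
  0.302·V_2 - 0.1786·V_1 - 0.001471·V_3 - 0.122·V_5 = 0
  0.007834·V_3 - 0.001471·V_2 - 0.003333·V_5 = 0
  0.1322·V_5 - 0.0002326·V_1 - 0.122·V_2 - 0.003333·V_3 = 0
Solving these 4 simultaneous equations (Gaussian elimination) gives:
  V_1 = 0.5136 V, V_2 = 0.4915 V, V_3 = 0.2887 V, V_5 = 0.4617 V
Power in each resistor, P = (ΔV)²/R:
  P_R1 = (10 - 0.5136)²/2400 = 0.0375 W
  P_R2 = (0.5136 - 0.4915)²/5.6 = 0.00008696 W
  P_R3 = (0.4915 - 0.2887)²/680 = 0.0000605 W
  P_R4 = (0.2887 - 0)²/330 = 0.0002526 W
  P_R5 = (0.5136 - 0.4617)²/4300 = 0.0000006272 W
  P_R6 = (0.4915 - 0.4617)²/8.2 = 0.0001088 W
  P_R7 = (0.2887 - 0.4617)²/300 = 0.00009973 W
  P_R8 = (0 - 0.4617)²/150 = 0.001421 W
P_total = P_R1 + P_R2 + P_R3 + P_R4 + P_R5 + P_R6 + P_R7 + P_R8 = 0.03953 W

Final answer: 0.03953 W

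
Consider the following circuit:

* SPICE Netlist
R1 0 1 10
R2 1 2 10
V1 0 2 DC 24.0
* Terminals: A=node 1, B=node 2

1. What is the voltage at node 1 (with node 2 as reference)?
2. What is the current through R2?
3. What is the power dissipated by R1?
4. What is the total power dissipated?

Nodal analysis, taking node 2 as the 0 V reference.
Source V1 fixes V_0 = 24 V.
KCL at each unknown node (sum of currents leaving = 0; resistances in Ω):
  Node 1: (V_1 - 24)/10 + (V_1 - 0)/10 = 0
Collecting terms: 0.2 × V_1 = 2.4  =>  V_1 = 12 V
Part 1:
  Read off the nodal solution: V_1 = 12 V
Part 2:
  I_R2 = (V_1 - V_2)/R2 = (12 - 0)/10 = 1.2 A
  Magnitude: I_R2 = 1.2 A
Part 3:
  I_R1 = (V_0 - V_1)/R1 = (24 - 12)/10 = 1.2 A
  P_R1 = I_R1² × R1 = (1.2)² × 10 = 14.4 W
Part 4:
  Power in each resistor, P = (ΔV)²/R:
    P_R1 = (24 - 12)²/10 = 14.4 W
    P_R2 = (12 - 0)²/10 = 14.4 W
  P_total = P_R1 + P_R2 = 28.8 W

Final answers:
1. V_1 = 12 V
2. I_R2 = 1.2 A
3. P_R1 = 14.4 W
4. P_total = 28.8 W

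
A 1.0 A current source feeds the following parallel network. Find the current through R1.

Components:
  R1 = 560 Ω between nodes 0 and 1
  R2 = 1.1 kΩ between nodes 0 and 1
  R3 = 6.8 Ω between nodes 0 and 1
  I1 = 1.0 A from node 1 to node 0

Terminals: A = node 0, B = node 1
All resistors sit directly between nodes 0 and 1, so they are in parallel and share one voltage V; the full source current 1 A splits among them.
1/R_par = 1/560 + 1/1100 + 1/6.8 = 0.1498 S  =>  R_par = 6.678 Ω
V = I × R_par = 1 × 6.678 = 6.678 V
I_R1 = V/R1 = 6.678/560 = 0.01192 A

Final answer: 0.01192 A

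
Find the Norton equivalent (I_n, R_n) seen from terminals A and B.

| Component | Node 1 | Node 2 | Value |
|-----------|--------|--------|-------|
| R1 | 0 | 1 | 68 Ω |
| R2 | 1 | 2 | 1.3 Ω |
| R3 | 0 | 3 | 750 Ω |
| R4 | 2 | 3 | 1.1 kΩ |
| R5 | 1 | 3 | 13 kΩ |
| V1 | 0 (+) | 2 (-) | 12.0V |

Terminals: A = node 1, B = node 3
Find the Thévenin equivalent first; then I_n = V_th/R_th and R_n = R_th.
Step 1 — V_th is the open-circuit voltage V_A - V_B (nothing connected across the terminals).
Nodal analysis, taking node 2 as the 0 V reference.
Source V1 fixes V_0 = 12 V.
KCL at each unknown node (sum of currents leaving = 0; resistances in Ω):
  Node 1: (V_1 - 12)/68 + (V_1 - 0)/1.3 + (V_1 - V_3)/13000 = 0
  Node 3: (V_3 - 12)/750 + (V_3 - 0)/1100 + (V_3 - V_1)/13000 = 0
Collecting terms (coefficients in siemens):
  0.784·V_1 - 0.00007692·V_3 = 0.1765
  0.002319·V_3 - 0.00007692·V_1 = 0.016
Determinant D = (0.784)(0.002319) - (-0.00007692)(-0.00007692) = 0.001818
V_1 = [(0.1765)(0.002319) - (-0.00007692)(0.016)]/D = 0.2258 V
V_3 = [(0.784)(0.016) - (0.1765)(-0.00007692)]/D = 6.906 V
V_th = V_1 - V_3 = 0.2258 - 6.906 = -6.68 V
Step 2 — R_th: zero the source — replace V1 by a short circuit (node 2 merges into node 0) — and find the resistance seen between A (node 1) and B (node 3).
Reduce the network between node 1 (A) and node 3 (B) by series/parallel combination:
  Rp1 = R1 ‖ R2 (parallel, both between nodes 0 and 1) = 1/(1/68 + 1/1.3) = 1.276 Ω
  Rp2 = R3 ‖ R4 (parallel, both between nodes 0 and 3) = 1/(1/750 + 1/1100) = 445.9 Ω
  Rs1 = Rp1 + Rp2 (series, joined only at node 0) = 1.276 + 445.9 = 447.2 Ω
  Rp3 = R5 ‖ Rs1 (parallel, both between nodes 1 and 3) = 1/(1/13000 + 1/447.2) = 432.3 Ω
R_th = 432.3 Ω
I_n = V_th/R_th = -6.68/432.3 = -0.01545 A, and R_n = R_th = 432.3 Ω

Final answer: I_n = -0.01545 A, R_n = 432.3 Ω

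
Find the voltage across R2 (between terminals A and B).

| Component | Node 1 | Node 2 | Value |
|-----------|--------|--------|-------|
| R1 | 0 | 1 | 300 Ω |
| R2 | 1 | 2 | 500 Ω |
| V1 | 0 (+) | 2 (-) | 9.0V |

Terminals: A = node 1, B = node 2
R1 and R2 are in series across V1 (node 0 → node 1 → node 2), and the output A–B is taken across R2, so this is a voltage divider.
Series current: I = V1/(R1 + R2) = 9/(300 + 500) = 9/800 = 0.01125 A
V_R2 = I × R2 = V1 × R2/(R1 + R2) = 9 × 500/800 = 5.625 V

Final answer: 5.625 V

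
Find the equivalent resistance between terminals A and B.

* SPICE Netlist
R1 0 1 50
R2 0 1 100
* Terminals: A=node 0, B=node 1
Reduce the network between node 0 (A) and node 1 (B) by series/parallel combination:
  Rp1 = R1 ‖ R2 (parallel, both between nodes 0 and 1) = 1/(1/50 + 1/100) = 33.33 Ω
R_eq = 33.33 Ω

Final answer: 33.33 Ω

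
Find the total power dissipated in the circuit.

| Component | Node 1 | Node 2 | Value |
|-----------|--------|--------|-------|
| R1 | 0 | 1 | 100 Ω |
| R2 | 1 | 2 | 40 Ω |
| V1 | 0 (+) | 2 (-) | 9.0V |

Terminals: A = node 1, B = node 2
Nodal analysis, taking node 2 as the 0 V reference.
Source V1 fixes V_0 = 9 V.
KCL at each unknown node (sum of currents leaving = 0; resistances in Ω):
  Node 1: (V_1 - 9)/100 + (V_1 - 0)/40 = 0
Collecting terms: 0.035 × V_1 = 0.09  =>  V_1 = 2.571 V
Power in each resistor, P = (ΔV)²/R:
  P_R1 = (9 - 2.571)²/100 = 0.4133 W
  P_R2 = (2.571 - 0)²/40 = 0.1653 W
P_total = P_R1 + P_R2 = 0.5786 W

Final answer: 0.5786 W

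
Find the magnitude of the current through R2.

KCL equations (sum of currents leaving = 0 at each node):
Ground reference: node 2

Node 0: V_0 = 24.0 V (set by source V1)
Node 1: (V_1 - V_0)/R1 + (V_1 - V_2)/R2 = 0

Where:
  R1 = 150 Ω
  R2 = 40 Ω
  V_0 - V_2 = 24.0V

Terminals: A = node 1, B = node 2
Nodal analysis, taking node 2 as the 0 V reference.
Source V1 fixes V_0 = 24 V.
KCL at each unknown node (sum of currents leaving = 0; resistances in Ω):
  Node 1: (V_1 - 24)/150 + (V_1 - 0)/40 = 0
Collecting terms: 0.03167 × V_1 = 0.16  =>  V_1 = 5.053 V
I_R2 = (V_1 - V_2)/R2 = (5.053 - 0)/40 = 0.1263 A
|I_R2| = 0.1263 A

Final answer: |I_R2| = 0.1263 A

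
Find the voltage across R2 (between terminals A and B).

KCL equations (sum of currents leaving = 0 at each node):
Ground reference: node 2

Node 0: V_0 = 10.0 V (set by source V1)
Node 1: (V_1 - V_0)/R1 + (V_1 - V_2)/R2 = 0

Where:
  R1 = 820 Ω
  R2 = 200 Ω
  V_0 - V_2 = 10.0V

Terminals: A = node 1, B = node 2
R1 and R2 are in series across V1 (node 0 → node 1 → node 2), and the output A–B is taken across R2, so this is a voltage divider.
Series current: I = V1/(R1 + R2) = 10/(820 + 200) = 10/1020 = 0.009804 A
V_R2 = I × R2 = V1 × R2/(R1 + R2) = 10 × 200/1020 = 1.961 V

Final answer: 1.961 V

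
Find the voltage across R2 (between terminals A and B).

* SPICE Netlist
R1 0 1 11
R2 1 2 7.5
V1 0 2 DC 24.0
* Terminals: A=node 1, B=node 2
R1 and R2 are in series across V1 (node 0 → node 1 → node 2), and the output A–B is taken across R2, so this is a voltage divider.
Series current: I = V1/(R1 + R2) = 24/(11 + 7.5) = 24/18.5 = 1.297 A
V_R2 = I × R2 = V1 × R2/(R1 + R2) = 24 × 7.5/18.5 = 9.73 V

Final answer: 9.73 V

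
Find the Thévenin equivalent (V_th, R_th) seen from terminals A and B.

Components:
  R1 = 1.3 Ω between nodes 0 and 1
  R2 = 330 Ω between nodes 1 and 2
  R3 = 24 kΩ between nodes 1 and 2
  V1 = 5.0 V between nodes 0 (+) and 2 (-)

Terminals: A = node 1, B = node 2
Step 1 — V_th is the open-circuit voltage V_A - V_B (nothing connected across the terminals).
Nodal analysis, taking node 2 as the 0 V reference.
Source V1 fixes V_0 = 5 V.
KCL at each unknown node (sum of currents leaving = 0; resistances in Ω):
  Node 1: (V_1 - 5)/1.3 + (V_1 - 0)/330 + (V_1 - 0)/24000 = 0
Collecting terms: 0.7723 × V_1 = 3.846  =>  V_1 = 4.98 V
V_th = V_1 - V_2 = 4.98 - 0 = 4.98 V
Step 2 — R_th: zero the source — replace V1 by a short circuit (node 2 merges into node 0) — and find the resistance seen between A (node 1) and B (node 0).
Reduce the network between node 1 (A) and node 0 (B) by series/parallel combination:
  Rp1 = R1 ‖ R2 ‖ R3 (parallel, all between nodes 0 and 1) = 1/(1/1.3 + 1/330 + 1/24000) = 1.295 Ω
R_th = 1.295 Ω

Final answer: V_th = 4.98 V, R_th = 1.295 Ω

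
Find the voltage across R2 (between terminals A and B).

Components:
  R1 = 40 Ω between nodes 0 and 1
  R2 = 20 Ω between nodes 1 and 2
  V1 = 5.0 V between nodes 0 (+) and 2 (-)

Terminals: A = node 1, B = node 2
R1 and R2 are in series across V1 (node 0 → node 1 → node 2), and the output A–B is taken across R2, so this is a voltage divider.
Series current: I = V1/(R1 + R2) = 5/(40 + 20) = 5/60 = 0.08333 A
V_R2 = I × R2 = V1 × R2/(R1 + R2) = 5 × 20/60 = 1.667 V

Final answer: 1.667 V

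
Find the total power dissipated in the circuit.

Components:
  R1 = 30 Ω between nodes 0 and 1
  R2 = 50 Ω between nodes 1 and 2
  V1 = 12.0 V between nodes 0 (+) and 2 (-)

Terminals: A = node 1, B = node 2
Nodal analysis, taking node 2 as the 0 V reference.
Source V1 fixes V_0 = 12 V.
KCL at each unknown node (sum of currents leaving = 0; resistances in Ω):
  Node 1: (V_1 - 12)/30 + (V_1 - 0)/50 = 0
Collecting terms: 0.05333 × V_1 = 0.4  =>  V_1 = 7.5 V
Power in each resistor, P = (ΔV)²/R:
  P_R1 = (12 - 7.5)²/30 = 0.675 W
  P_R2 = (7.5 - 0)²/50 = 1.125 W
P_total = P_R1 + P_R2 = 1.8 W

Final answer: 1.8 W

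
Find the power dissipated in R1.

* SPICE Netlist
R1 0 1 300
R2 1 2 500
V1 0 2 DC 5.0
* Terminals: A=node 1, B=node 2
Nodal analysis, taking node 2 as the 0 V reference.
Source V1 fixes V_0 = 5 V.
KCL at each unknown node (sum of currents leaving = 0; resistances in Ω):
  Node 1: (V_1 - 5)/300 + (V_1 - 0)/500 = 0
Collecting terms: 0.005333 × V_1 = 0.01667  =>  V_1 = 3.125 V
I_R1 = (V_0 - V_1)/R1 = (5 - 3.125)/300 = 0.00625 A
P_R1 = I_R1² × R1 = (0.00625)² × 300 = 0.01172 W

Final answer: 0.01172 W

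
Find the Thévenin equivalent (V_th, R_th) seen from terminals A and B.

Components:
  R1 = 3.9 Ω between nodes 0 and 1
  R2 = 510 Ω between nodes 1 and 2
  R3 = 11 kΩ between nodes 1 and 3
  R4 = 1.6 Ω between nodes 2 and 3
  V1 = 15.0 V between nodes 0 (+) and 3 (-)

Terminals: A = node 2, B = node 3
Step 1 — V_th is the open-circuit voltage V_A - V_B (nothing connected across the terminals).
Nodal analysis, taking node 3 as the 0 V reference.
Source V1 fixes V_0 = 15 V.
KCL at each unknown node (sum of currents leaving = 0; resistances in Ω):
  Node 1: (V_1 - 15)/3.9 + (V_1 - V_2)/510 + (V_1 - 0)/11000 = 0
  Node 2: (V_2 - V_1)/510 + (V_2 - 0)/1.6 = 0
Collecting terms (coefficients in siemens):
  0.2585·V_1 - 0.001961·V_2 = 3.846
  0.627·V_2 - 0.001961·V_1 = 0
Determinant D = (0.2585)(0.627) - (-0.001961)(-0.001961) = 0.162
V_1 = [(3.846)(0.627) - (-0.001961)(0)]/D = 14.88 V
V_2 = [(0.2585)(0) - (3.846)(-0.001961)]/D = 0.04654 V
V_th = V_2 - V_3 = 0.04654 - 0 = 0.04654 V
Step 2 — R_th: zero the source — replace V1 by a short circuit (node 3 merges into node 0) — and find the resistance seen between A (node 2) and B (node 0).
Reduce the network between node 2 (A) and node 0 (B) by series/parallel combination:
  Rp1 = R1 ‖ R3 (parallel, both between nodes 0 and 1) = 1/(1/3.9 + 1/11000) = 3.899 Ω
  Rs1 = R2 + Rp1 (series, joined only at node 1) = 510 + 3.899 = 513.9 Ω
  Rp2 = R4 ‖ Rs1 (parallel, both between nodes 0 and 2) = 1/(1/1.6 + 1/513.9) = 1.595 Ω
R_th = 1.595 Ω

Final answer: V_th = 0.04654 V, R_th = 1.595 Ω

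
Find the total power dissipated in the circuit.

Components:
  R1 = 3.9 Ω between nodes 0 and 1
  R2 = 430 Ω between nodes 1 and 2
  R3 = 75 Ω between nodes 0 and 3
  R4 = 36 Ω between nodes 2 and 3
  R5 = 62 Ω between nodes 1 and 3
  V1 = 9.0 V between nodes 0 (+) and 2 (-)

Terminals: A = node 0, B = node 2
Nodal analysis, taking node 2 as the 0 V reference.
Source V1 fixes V_0 = 9 V.
KCL at each unknown node (sum of currents leaving = 0; resistances in Ω):
  Node 1: (V_1 - 9)/3.9 + (V_1 - 0)/430 + (V_1 - V_3)/62 = 0
  Node 3: (V_3 - 9)/75 + (V_3 - 0)/36 + (V_3 - V_1)/62 = 0
Collecting terms (coefficients in siemens):
  0.2749·V_1 - 0.01613·V_3 = 2.308
  0.05724·V_3 - 0.01613·V_1 = 0.12
Determinant D = (0.2749)(0.05724) - (-0.01613)(-0.01613) = 0.01547
V_1 = [(2.308)(0.05724) - (-0.01613)(0.12)]/D = 8.662 V
V_3 = [(0.2749)(0.12) - (2.308)(-0.01613)]/D = 4.537 V
Power in each resistor, P = (ΔV)²/R:
  P_R1 = (9 - 8.662)²/3.9 = 0.0293 W
  P_R2 = (8.662 - 0)²/430 = 0.1745 W
  P_R3 = (9 - 4.537)²/75 = 0.2656 W
  P_R4 = (0 - 4.537)²/36 = 0.5718 W
  P_R5 = (8.662 - 4.537)²/62 = 0.2744 W
P_total = P_R1 + P_R2 + P_R3 + P_R4 + P_R5 = 1.316 W

Final answer: 1.316 W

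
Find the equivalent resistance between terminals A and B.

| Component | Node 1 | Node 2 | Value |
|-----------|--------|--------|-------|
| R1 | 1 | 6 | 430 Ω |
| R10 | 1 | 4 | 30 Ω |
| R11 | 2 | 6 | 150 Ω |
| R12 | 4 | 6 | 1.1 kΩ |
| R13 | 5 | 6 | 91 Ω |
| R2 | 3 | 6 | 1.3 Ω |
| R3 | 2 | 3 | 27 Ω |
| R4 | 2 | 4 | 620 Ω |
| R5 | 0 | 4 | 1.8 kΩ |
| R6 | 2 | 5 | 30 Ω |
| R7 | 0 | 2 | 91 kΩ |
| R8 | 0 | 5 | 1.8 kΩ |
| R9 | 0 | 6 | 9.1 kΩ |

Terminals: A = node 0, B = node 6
The network is not a plain series/parallel combination. Inject a 1 A test current into terminal A (node 0) and return it from terminal B (node 6); then R_eq = V_A / (1 A).
Nodal analysis, taking node 6 as the 0 V reference.
Current source I_test pushes 1 A into node 0 and draws it out of node 6.
KCL at each unknown node (sum of currents leaving = 0; resistances in Ω):
  Node 0: (V_0 - V_4)/1800 + (V_0 - V_2)/91000 + (V_0 - V_5)/1800 + (V_0 - 0)/9100 - 1 = 0
  Node 1: (V_1 - 0)/430 + (V_1 - V_4)/30 = 0
  Node 2: (V_2 - V_0)/91000 + (V_2 - V_3)/27 + (V_2 - V_4)/620 + (V_2 - V_5)/30 + (V_2 - 0)/150 = 0
  Node 3: (V_3 - V_2)/27 + (V_3 - 0)/1.3 = 0
  Node 4: (V_4 - V_0)/1800 + (V_4 - V_1)/30 + (V_4 - V_2)/620 + (V_4 - 0)/1100 = 0
  Node 5: (V_5 - V_0)/1800 + (V_5 - V_2)/30 + (V_5 - 0)/91 = 0
Collecting terms (coefficients in siemens):
  0.001232·V_0 - 0.00001099·V_2 - 0.0005556·V_4 - 0.0005556·V_5 = 1
  0.03566·V_1 - 0.03333·V_4 = 0
  0.07866·V_2 - 0.00001099·V_0 - 0.03704·V_3 - 0.001613·V_4 - 0.03333·V_5 = 0
  0.8063·V_3 - 0.03704·V_2 = 0
  0.03641·V_4 - 0.0005556·V_0 - 0.03333·V_1 - 0.001613·V_2 = 0
  0.04488·V_5 - 0.0005556·V_0 - 0.03333·V_2 = 0
Solving these 6 simultaneous equations (Gaussian elimination) gives:
  V_0 = 862.4 V, V_1 = 88.13 V, V_2 = 9.912 V, V_3 = 0.4553 V
  V_4 = 94.28 V, V_5 = 18.04 V
R_eq = V_0 / 1 A = 862.4 Ω

Final answer: 862.4 Ω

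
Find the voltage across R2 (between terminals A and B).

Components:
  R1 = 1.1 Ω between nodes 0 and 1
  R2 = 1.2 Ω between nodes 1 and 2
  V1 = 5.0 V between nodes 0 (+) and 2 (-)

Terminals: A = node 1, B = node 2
R1 and R2 are in series across V1 (node 0 → node 1 → node 2), and the output A–B is taken across R2, so this is a voltage divider.
Series current: I = V1/(R1 + R2) = 5/(1.1 + 1.2) = 5/2.3 = 2.174 A
V_R2 = I × R2 = V1 × R2/(R1 + R2) = 5 × 1.2/2.3 = 2.609 V

Final answer: 2.609 V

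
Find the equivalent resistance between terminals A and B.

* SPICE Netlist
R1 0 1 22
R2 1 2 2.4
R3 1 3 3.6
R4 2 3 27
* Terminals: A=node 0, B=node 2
Reduce the network between node 0 (A) and node 2 (B) by series/parallel combination:
  Rs1 = R3 + R4 (series, joined only at node 3) = 3.6 + 27 = 30.6 Ω
  Rp1 = R2 ‖ Rs1 (parallel, both between nodes 1 and 2) = 1/(1/2.4 + 1/30.6) = 2.225 Ω
  Rs2 = R1 + Rp1 (series, joined only at node 1) = 22 + 2.225 = 24.23 Ω
R_eq = 24.23 Ω

Final answer: 24.23 Ω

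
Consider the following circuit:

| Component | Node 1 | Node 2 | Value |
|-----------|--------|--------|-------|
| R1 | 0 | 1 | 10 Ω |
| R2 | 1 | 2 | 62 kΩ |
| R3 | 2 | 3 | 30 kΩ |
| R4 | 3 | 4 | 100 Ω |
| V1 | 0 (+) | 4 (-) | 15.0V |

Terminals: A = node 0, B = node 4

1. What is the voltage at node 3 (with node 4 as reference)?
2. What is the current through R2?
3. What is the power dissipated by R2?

Nodal analysis, taking node 4 as the 0 V reference.
Source V1 fixes V_0 = 15 V.
KCL at each unknown node (sum of currents leaving = 0; resistances in Ω):
  Node 1: (V_1 - 15)/10 + (V_1 - V_2)/62000 = 0
  Node 2: (V_2 - V_1)/62000 + (V_2 - V_3)/30000 = 0
  Node 3: (V_3 - V_2)/30000 + (V_3 - 0)/100 = 0
Collecting terms (coefficients in siemens):
  0.1·V_1 - 0.00001613·V_2 = 1.5
  0.00004946·V_2 - 0.00001613·V_1 - 0.00003333·V_3 = 0
  0.01003·V_3 - 0.00003333·V_2 = 0
Solving these 3 simultaneous equations (Gaussian elimination) gives:
  V_1 = 15 V, V_2 = 4.902 V, V_3 = 0.01628 V
Part 1:
  Read off the nodal solution: V_3 = 0.01628 V
Part 2:
  I_R2 = (V_1 - V_2)/R2 = (15 - 4.902)/62000 = 0.0001628 A
  Magnitude: I_R2 = 0.0001628 A
Part 3:
  I_R2 = (V_1 - V_2)/R2 = (15 - 4.902)/62000 = 0.0001628 A
  P_R2 = I_R2² × R2 = (0.0001628)² × 62000 = 0.001644 W

Final answers:
1. V_3 = 0.01628 V
2. I_R2 = 0.0001628 A
3. P_R2 = 0.001644 W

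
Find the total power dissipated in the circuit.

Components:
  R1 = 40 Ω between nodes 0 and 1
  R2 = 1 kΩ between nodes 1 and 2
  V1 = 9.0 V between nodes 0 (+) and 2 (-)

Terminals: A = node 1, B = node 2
Nodal analysis, taking node 2 as the 0 V reference.
Source V1 fixes V_0 = 9 V.
KCL at each unknown node (sum of currents leaving = 0; resistances in Ω):
  Node 1: (V_1 - 9)/40 + (V_1 - 0)/1000 = 0
Collecting terms: 0.026 × V_1 = 0.225  =>  V_1 = 8.654 V
Power in each resistor, P = (ΔV)²/R:
  P_R1 = (9 - 8.654)²/40 = 0.002996 W
  P_R2 = (8.654 - 0)²/1000 = 0.07489 W
P_total = P_R1 + P_R2 = 0.07788 W

Final answer: 0.07788 W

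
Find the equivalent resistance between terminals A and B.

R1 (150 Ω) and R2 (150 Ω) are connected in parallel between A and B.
Reduce the network between node 0 (A) and node 1 (B) by series/parallel combination:
  Rp1 = R1 ‖ R2 (parallel, both between nodes 0 and 1) = 1/(1/150 + 1/150) = 75 Ω
R_eq = 75 Ω

Final answer: 75 Ω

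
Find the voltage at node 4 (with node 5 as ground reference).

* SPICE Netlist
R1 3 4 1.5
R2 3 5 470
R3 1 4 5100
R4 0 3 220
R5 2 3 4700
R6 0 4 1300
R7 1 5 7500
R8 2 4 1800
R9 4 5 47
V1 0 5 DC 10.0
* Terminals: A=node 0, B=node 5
Nodal analysis, taking node 5 as the 0 V reference.
Source V1 fixes V_0 = 10 V.
KCL at each unknown node (sum of currents leaving = 0; resistances in Ω):
  Node 1: (V_1 - V_4)/5100 + (V_1 - 0)/7500 = 0
  Node 2: (V_2 - V_3)/4700 + (V_2 - V_4)/1800 = 0
  Node 3: (V_3 - V_4)/1.5 + (V_3 - 0)/470 + (V_3 - 10)/220 + (V_3 - V_2)/4700 = 0
  Node 4: (V_4 - V_3)/1.5 + (V_4 - V_1)/5100 + (V_4 - 10)/1300 + (V_4 - V_2)/1800 + (V_4 - 0)/47 = 0
Collecting terms (coefficients in siemens):
  0.0003294·V_1 - 0.0001961·V_4 = 0
  0.0007683·V_2 - 0.0002128·V_3 - 0.0005556·V_4 = 0
  0.6736·V_3 - 0.0002128·V_2 - 0.6667·V_4 = 0.04545
  0.6895·V_4 - 0.0001961·V_1 - 0.0005556·V_2 - 0.6667·V_3 = 0.007692
Solving these 4 simultaneous equations (Gaussian elimination) gives:
  V_1 = 1.092 V, V_2 = 1.848 V, V_3 = 1.883 V, V_4 = 1.834 V
The requested potential is V_4 = 1.834 V.

Final answer: V_4 = 1.834 V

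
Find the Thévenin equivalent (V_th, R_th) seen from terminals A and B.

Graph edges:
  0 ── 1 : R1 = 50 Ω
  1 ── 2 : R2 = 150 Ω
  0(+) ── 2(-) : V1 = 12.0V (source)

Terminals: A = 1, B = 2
Step 1 — V_th is the open-circuit voltage V_A - V_B (nothing connected across the terminals).
Nodal analysis, taking node 2 as the 0 V reference.
Source V1 fixes V_0 = 12 V.
KCL at each unknown node (sum of currents leaving = 0; resistances in Ω):
  Node 1: (V_1 - 12)/50 + (V_1 - 0)/150 = 0
Collecting terms: 0.02667 × V_1 = 0.24  =>  V_1 = 9 V
V_th = V_1 - V_2 = 9 - 0 = 9 V
Step 2 — R_th: zero the source — replace V1 by a short circuit (node 2 merges into node 0) — and find the resistance seen between A (node 1) and B (node 0).
Reduce the network between node 1 (A) and node 0 (B) by series/parallel combination:
  Rp1 = R1 ‖ R2 (parallel, both between nodes 0 and 1) = 1/(1/50 + 1/150) = 37.5 Ω
R_th = 37.5 Ω

Final answer: V_th = 9 V, R_th = 37.5 Ω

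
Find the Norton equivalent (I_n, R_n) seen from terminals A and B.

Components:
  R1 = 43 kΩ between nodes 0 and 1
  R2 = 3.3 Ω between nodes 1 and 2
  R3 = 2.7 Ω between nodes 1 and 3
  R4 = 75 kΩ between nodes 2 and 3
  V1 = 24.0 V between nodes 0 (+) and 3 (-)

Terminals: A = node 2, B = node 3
Find the Thévenin equivalent first; then I_n = V_th/R_th and R_n = R_th.
Step 1 — V_th is the open-circuit voltage V_A - V_B (nothing connected across the terminals).
Nodal analysis, taking node 3 as the 0 V reference.
Source V1 fixes V_0 = 24 V.
KCL at each unknown node (sum of currents leaving = 0; resistances in Ω):
  Node 1: (V_1 - 24)/43000 + (V_1 - V_2)/3.3 + (V_1 - 0)/2.7 = 0
  Node 2: (V_2 - V_1)/3.3 + (V_2 - 0)/75000 = 0
Collecting terms (coefficients in siemens):
  0.6734·V_1 - 0.303·V_2 = 0.0005581
  0.303·V_2 - 0.303·V_1 = 0
Determinant D = (0.6734)(0.303) - (-0.303)(-0.303) = 0.1122
V_1 = [(0.0005581)(0.303) - (-0.303)(0)]/D = 0.001507 V
V_2 = [(0.6734)(0) - (0.0005581)(-0.303)]/D = 0.001507 V
V_th = V_2 - V_3 = 0.001507 - 0 = 0.001507 V
Step 2 — R_th: zero the source — replace V1 by a short circuit (node 3 merges into node 0) — and find the resistance seen between A (node 2) and B (node 0).
Reduce the network between node 2 (A) and node 0 (B) by series/parallel combination:
  Rp1 = R1 ‖ R3 (parallel, both between nodes 0 and 1) = 1/(1/43000 + 1/2.7) = 2.7 Ω
  Rs1 = R2 + Rp1 (series, joined only at node 1) = 3.3 + 2.7 = 6 Ω
  Rp2 = R4 ‖ Rs1 (parallel, both between nodes 0 and 2) = 1/(1/75000 + 1/6) = 5.999 Ω
R_th = 5.999 Ω
I_n = V_th/R_th = 0.001507/5.999 = 0.0002512 A, and R_n = R_th = 5.999 Ω

Final answer: I_n = 0.0002512 A, R_n = 5.999 Ω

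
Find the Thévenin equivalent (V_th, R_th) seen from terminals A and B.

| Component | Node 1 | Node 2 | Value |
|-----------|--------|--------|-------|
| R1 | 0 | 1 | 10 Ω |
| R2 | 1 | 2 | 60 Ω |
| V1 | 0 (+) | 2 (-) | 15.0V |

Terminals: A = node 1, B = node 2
Step 1 — V_th is the open-circuit voltage V_A - V_B (nothing connected across the terminals).
Nodal analysis, taking node 2 as the 0 V reference.
Source V1 fixes V_0 = 15 V.
KCL at each unknown node (sum of currents leaving = 0; resistances in Ω):
  Node 1: (V_1 - 15)/10 + (V_1 - 0)/60 = 0
Collecting terms: 0.1167 × V_1 = 1.5  =>  V_1 = 12.86 V
V_th = V_1 - V_2 = 12.86 - 0 = 12.86 V
Step 2 — R_th: zero the source — replace V1 by a short circuit (node 2 merges into node 0) — and find the resistance seen between A (node 1) and B (node 0).
Reduce the network between node 1 (A) and node 0 (B) by series/parallel combination:
  Rp1 = R1 ‖ R2 (parallel, both between nodes 0 and 1) = 1/(1/10 + 1/60) = 8.571 Ω
R_th = 8.571 Ω

Final answer: V_th = 12.86 V, R_th = 8.571 Ω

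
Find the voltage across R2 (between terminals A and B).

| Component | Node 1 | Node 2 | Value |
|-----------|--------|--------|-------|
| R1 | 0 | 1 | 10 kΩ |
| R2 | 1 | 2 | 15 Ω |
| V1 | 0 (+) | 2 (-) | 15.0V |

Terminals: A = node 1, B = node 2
R1 and R2 are in series across V1 (node 0 → node 1 → node 2), and the output A–B is taken across R2, so this is a voltage divider.
Series current: I = V1/(R1 + R2) = 15/(10000 + 15) = 15/10020 = 0.001498 A
V_R2 = I × R2 = V1 × R2/(R1 + R2) = 15 × 15/10020 = 0.02247 V

Final answer: 0.02247 V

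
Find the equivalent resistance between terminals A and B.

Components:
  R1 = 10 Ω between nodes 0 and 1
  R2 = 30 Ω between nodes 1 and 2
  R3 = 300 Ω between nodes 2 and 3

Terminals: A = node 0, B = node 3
Reduce the network between node 0 (A) and node 3 (B) by series/parallel combination:
  Rs1 = R1 + R2 (series, joined only at node 1) = 10 + 30 = 40 Ω
  Rs2 = R3 + Rs1 (series, joined only at node 2) = 300 + 40 = 340 Ω
R_eq = 340 Ω

Final answer: 340 Ω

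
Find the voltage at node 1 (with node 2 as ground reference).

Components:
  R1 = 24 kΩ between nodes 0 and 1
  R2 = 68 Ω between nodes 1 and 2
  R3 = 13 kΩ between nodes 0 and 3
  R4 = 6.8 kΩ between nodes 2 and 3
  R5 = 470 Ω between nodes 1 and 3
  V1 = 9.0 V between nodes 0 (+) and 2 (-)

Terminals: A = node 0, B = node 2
Nodal analysis, taking node 2 as the 0 V reference.
Source V1 fixes V_0 = 9 V.
KCL at each unknown node (sum of currents leaving = 0; resistances in Ω):
  Node 1: (V_1 - 9)/24000 + (V_1 - 0)/68 + (V_1 - V_3)/470 = 0
  Node 3: (V_3 - 9)/13000 + (V_3 - 0)/6800 + (V_3 - V_1)/470 = 0
Collecting terms (coefficients in siemens):
  0.01688·V_1 - 0.002128·V_3 = 0.000375
  0.002352·V_3 - 0.002128·V_1 = 0.0006923
Determinant D = (0.01688)(0.002352) - (-0.002128)(-0.002128) = 0.00003516
V_1 = [(0.000375)(0.002352) - (-0.002128)(0.0006923)]/D = 0.06698 V
V_3 = [(0.01688)(0.0006923) - (0.000375)(-0.002128)]/D = 0.355 V
The requested potential is V_1 = 0.06698 V.

Final answer: V_1 = 0.06698 V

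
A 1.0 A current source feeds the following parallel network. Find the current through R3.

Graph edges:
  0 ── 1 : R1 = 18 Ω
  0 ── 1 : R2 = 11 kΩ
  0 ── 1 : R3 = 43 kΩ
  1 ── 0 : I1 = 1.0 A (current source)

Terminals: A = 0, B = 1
All resistors sit directly between nodes 0 and 1, so they are in parallel and share one voltage V; the full source current 1 A splits among them.
1/R_par = 1/18 + 1/11000 + 1/43000 = 0.05567 S  =>  R_par = 17.96 Ω
V = I × R_par = 1 × 17.96 = 17.96 V
I_R3 = V/R3 = 17.96/43000 = 0.0004177 A

Final answer: 0.0004177 A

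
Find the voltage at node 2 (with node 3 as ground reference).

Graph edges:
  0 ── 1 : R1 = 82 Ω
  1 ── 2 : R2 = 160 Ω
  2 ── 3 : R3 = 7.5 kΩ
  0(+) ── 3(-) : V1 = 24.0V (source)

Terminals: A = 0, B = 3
Nodal analysis, taking node 3 as the 0 V reference.
Source V1 fixes V_0 = 24 V.
KCL at each unknown node (sum of currents leaving = 0; resistances in Ω):
  Node 1: (V_1 - 24)/82 + (V_1 - V_2)/160 = 0
  Node 2: (V_2 - V_1)/160 + (V_2 - 0)/7500 = 0
Collecting terms (coefficients in siemens):
  0.01845·V_1 - 0.00625·V_2 = 0.2927
  0.006383·V_2 - 0.00625·V_1 = 0
Determinant D = (0.01845)(0.006383) - (-0.00625)(-0.00625) = 0.00007868
V_1 = [(0.2927)(0.006383) - (-0.00625)(0)]/D = 23.75 V
V_2 = [(0.01845)(0) - (0.2927)(-0.00625)]/D = 23.25 V
The requested potential is V_2 = 23.25 V.

Final answer: V_2 = 23.25 V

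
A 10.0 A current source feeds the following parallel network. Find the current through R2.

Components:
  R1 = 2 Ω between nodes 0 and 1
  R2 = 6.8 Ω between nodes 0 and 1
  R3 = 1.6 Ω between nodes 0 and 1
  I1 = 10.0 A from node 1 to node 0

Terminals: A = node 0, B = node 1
All resistors sit directly between nodes 0 and 1, so they are in parallel and share one voltage V; the full source current 10 A splits among them.
1/R_par = 1/2 + 1/6.8 + 1/1.6 = 1.272 S  =>  R_par = 0.7861 Ω
V = I × R_par = 10 × 0.7861 = 7.861 V
I_R2 = V/R2 = 7.861/6.8 = 1.156 A

Final answer: 1.156 A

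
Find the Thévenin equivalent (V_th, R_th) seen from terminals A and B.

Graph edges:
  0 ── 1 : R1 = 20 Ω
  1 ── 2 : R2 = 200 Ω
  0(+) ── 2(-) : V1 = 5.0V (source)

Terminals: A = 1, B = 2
Step 1 — V_th is the open-circuit voltage V_A - V_B (nothing connected across the terminals).
Nodal analysis, taking node 2 as the 0 V reference.
Source V1 fixes V_0 = 5 V.
KCL at each unknown node (sum of currents leaving = 0; resistances in Ω):
  Node 1: (V_1 - 5)/20 + (V_1 - 0)/200 = 0
Collecting terms: 0.055 × V_1 = 0.25  =>  V_1 = 4.545 V
V_th = V_1 - V_2 = 4.545 - 0 = 4.545 V
Step 2 — R_th: zero the source — replace V1 by a short circuit (node 2 merges into node 0) — and find the resistance seen between A (node 1) and B (node 0).
Reduce the network between node 1 (A) and node 0 (B) by series/parallel combination:
  Rp1 = R1 ‖ R2 (parallel, both between nodes 0 and 1) = 1/(1/20 + 1/200) = 18.18 Ω
R_th = 18.18 Ω

Final answer: V_th = 4.545 V, R_th = 18.18 Ω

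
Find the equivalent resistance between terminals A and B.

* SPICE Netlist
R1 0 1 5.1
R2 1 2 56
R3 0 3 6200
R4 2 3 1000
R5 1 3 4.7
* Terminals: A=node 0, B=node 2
The network is not a plain series/parallel combination. Inject a 1 A test current into terminal A (node 0) and return it from terminal B (node 2); then R_eq = V_A / (1 A).
Nodal analysis, taking node 2 as the 0 V reference.
Current source I_test pushes 1 A into node 0 and draws it out of node 2.
KCL at each unknown node (sum of currents leaving = 0; resistances in Ω):
  Node 0: (V_0 - V_1)/5.1 + (V_0 - V_3)/6200 - 1 = 0
  Node 1: (V_1 - V_0)/5.1 + (V_1 - 0)/56 + (V_1 - V_3)/4.7 = 0
  Node 3: (V_3 - V_0)/6200 + (V_3 - V_1)/4.7 + (V_3 - 0)/1000 = 0
Collecting terms (coefficients in siemens):
  0.1962·V_0 - 0.1961·V_1 - 0.0001613·V_3 = 1
  0.4267·V_1 - 0.1961·V_0 - 0.2128·V_3 = 0
  0.2139·V_3 - 0.0001613·V_0 - 0.2128·V_1 = 0
Solving these 3 simultaneous equations (Gaussian elimination) gives:
  V_0 = 58.14 V, V_1 = 53.04 V, V_3 = 52.8 V
R_eq = V_0 / 1 A = 58.14 Ω

Final answer: 58.14 Ω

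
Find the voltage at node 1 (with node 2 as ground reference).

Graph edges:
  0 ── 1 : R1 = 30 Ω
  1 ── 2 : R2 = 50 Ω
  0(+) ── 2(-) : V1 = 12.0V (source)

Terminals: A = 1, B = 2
Nodal analysis, taking node 2 as the 0 V reference.
Source V1 fixes V_0 = 12 V.
KCL at each unknown node (sum of currents leaving = 0; resistances in Ω):
  Node 1: (V_1 - 12)/30 + (V_1 - 0)/50 = 0
Collecting terms: 0.05333 × V_1 = 0.4  =>  V_1 = 7.5 V
The requested potential is V_1 = 7.5 V.

Final answer: V_1 = 7.5 V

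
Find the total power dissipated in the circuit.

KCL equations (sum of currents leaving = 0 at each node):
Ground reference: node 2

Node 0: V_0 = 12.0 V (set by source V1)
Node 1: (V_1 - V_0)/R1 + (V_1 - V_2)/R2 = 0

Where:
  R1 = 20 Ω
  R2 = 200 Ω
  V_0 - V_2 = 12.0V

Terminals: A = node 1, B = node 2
Nodal analysis, taking node 2 as the 0 V reference.
Source V1 fixes V_0 = 12 V.
KCL at each unknown node (sum of currents leaving = 0; resistances in Ω):
  Node 1: (V_1 - 12)/20 + (V_1 - 0)/200 = 0
Collecting terms: 0.055 × V_1 = 0.6  =>  V_1 = 10.91 V
Power in each resistor, P = (ΔV)²/R:
  P_R1 = (12 - 10.91)²/20 = 0.0595 W
  P_R2 = (10.91 - 0)²/200 = 0.595 W
P_total = P_R1 + P_R2 = 0.6545 W

Final answer: 0.6545 W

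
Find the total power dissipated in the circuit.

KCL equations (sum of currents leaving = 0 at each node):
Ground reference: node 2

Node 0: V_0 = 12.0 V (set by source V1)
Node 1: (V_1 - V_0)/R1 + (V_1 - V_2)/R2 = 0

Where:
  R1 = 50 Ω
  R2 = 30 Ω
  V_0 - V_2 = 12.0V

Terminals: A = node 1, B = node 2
Nodal analysis, taking node 2 as the 0 V reference.
Source V1 fixes V_0 = 12 V.
KCL at each unknown node (sum of currents leaving = 0; resistances in Ω):
  Node 1: (V_1 - 12)/50 + (V_1 - 0)/30 = 0
Collecting terms: 0.05333 × V_1 = 0.24  =>  V_1 = 4.5 V
Power in each resistor, P = (ΔV)²/R:
  P_R1 = (12 - 4.5)²/50 = 1.125 W
  P_R2 = (4.5 - 0)²/30 = 0.675 W
P_total = P_R1 + P_R2 = 1.8 W

Final answer: 1.8 W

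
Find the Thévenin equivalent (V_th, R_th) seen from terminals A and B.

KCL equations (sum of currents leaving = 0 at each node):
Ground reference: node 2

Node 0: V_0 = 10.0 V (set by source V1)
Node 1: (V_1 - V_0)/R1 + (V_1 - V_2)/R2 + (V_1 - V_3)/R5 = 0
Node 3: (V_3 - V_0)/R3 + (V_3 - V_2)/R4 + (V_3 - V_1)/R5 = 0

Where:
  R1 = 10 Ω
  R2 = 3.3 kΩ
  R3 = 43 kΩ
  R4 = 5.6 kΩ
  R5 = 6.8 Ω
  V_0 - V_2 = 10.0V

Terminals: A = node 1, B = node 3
Step 1 — V_th is the open-circuit voltage V_A - V_B (nothing connected across the terminals).
Nodal analysis, taking node 2 as the 0 V reference.
Source V1 fixes V_0 = 10 V.
KCL at each unknown node (sum of currents leaving = 0; resistances in Ω):
  Node 1: (V_1 - 10)/10 + (V_1 - 0)/3300 + (V_1 - V_3)/6.8 = 0
  Node 3: (V_3 - 10)/43000 + (V_3 - 0)/5600 + (V_3 - V_1)/6.8 = 0
Collecting terms (coefficients in siemens):
  0.2474·V_1 - 0.1471·V_3 = 1
  0.1473·V_3 - 0.1471·V_1 = 0.0002326
Determinant D = (0.2474)(0.1473) - (-0.1471)(-0.1471) = 0.0148
V_1 = [(1)(0.1473) - (-0.1471)(0.0002326)]/D = 9.952 V
V_3 = [(0.2474)(0.0002326) - (1)(-0.1471)]/D = 9.94 V
V_th = V_1 - V_3 = 9.952 - 9.94 = 0.01206 V
Step 2 — R_th: zero the source — replace V1 by a short circuit (node 2 merges into node 0) — and find the resistance seen between A (node 1) and B (node 3).
Reduce the network between node 1 (A) and node 3 (B) by series/parallel combination:
  Rp1 = R1 ‖ R2 (parallel, both between nodes 0 and 1) = 1/(1/10 + 1/3300) = 9.97 Ω
  Rp2 = R3 ‖ R4 (parallel, both between nodes 0 and 3) = 1/(1/43000 + 1/5600) = 4955 Ω
  Rs1 = Rp1 + Rp2 (series, joined only at node 0) = 9.97 + 4955 = 4965 Ω
  Rp3 = R5 ‖ Rs1 (parallel, both between nodes 1 and 3) = 1/(1/6.8 + 1/4965) = 6.791 Ω
R_th = 6.791 Ω

Final answer: V_th = 0.01206 V, R_th = 6.791 Ω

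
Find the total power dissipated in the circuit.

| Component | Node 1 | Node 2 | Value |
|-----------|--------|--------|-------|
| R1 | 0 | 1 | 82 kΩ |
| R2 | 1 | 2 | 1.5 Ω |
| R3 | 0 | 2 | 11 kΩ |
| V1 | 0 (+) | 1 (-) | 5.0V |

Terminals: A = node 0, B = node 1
Nodal analysis, taking node 1 as the 0 V reference.
Source V1 fixes V_0 = 5 V.
KCL at each unknown node (sum of currents leaving = 0; resistances in Ω):
  Node 2: (V_2 - 0)/1.5 + (V_2 - 5)/11000 = 0
Collecting terms: 0.6668 × V_2 = 0.0004545  =>  V_2 = 0.0006817 V
Power in each resistor, P = (ΔV)²/R:
  P_R1 = (5 - 0)²/82000 = 0.0003049 W
  P_R2 = (0 - 0.0006817)²/1.5 = 0.0000003098 W
  P_R3 = (5 - 0.0006817)²/11000 = 0.002272 W
P_total = P_R1 + P_R2 + P_R3 = 0.002577 W

Final answer: 0.002577 W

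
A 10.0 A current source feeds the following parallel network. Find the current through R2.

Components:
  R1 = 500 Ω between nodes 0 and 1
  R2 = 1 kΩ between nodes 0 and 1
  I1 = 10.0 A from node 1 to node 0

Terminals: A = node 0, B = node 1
All resistors sit directly between nodes 0 and 1, so they are in parallel and share one voltage V; the full source current 10 A splits among them.
1/R_par = 1/500 + 1/1000 = 0.003 S  =>  R_par = 333.3 Ω
V = I × R_par = 10 × 333.3 = 3333 V
I_R2 = V/R2 = 3333/1000 = 3.333 A

Final answer: 3.333 A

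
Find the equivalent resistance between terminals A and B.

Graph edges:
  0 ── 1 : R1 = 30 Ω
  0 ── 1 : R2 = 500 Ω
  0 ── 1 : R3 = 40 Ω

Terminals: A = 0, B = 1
Reduce the network between node 0 (A) and node 1 (B) by series/parallel combination:
  Rp1 = R1 ‖ R2 ‖ R3 (parallel, all between nodes 0 and 1) = 1/(1/30 + 1/500 + 1/40) = 16.57 Ω
R_eq = 16.57 Ω

Final answer: 16.57 Ω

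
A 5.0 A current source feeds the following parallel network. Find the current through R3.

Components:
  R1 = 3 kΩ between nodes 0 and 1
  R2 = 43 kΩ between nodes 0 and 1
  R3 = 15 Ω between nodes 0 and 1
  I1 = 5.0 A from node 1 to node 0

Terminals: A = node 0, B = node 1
All resistors sit directly between nodes 0 and 1, so they are in parallel and share one voltage V; the full source current 5 A splits among them.
1/R_par = 1/3000 + 1/43000 + 1/15 = 0.06702 S  =>  R_par = 14.92 Ω
V = I × R_par = 5 × 14.92 = 74.6 V
I_R3 = V/R3 = 74.6/15 = 4.973 A

Final answer: 4.973 A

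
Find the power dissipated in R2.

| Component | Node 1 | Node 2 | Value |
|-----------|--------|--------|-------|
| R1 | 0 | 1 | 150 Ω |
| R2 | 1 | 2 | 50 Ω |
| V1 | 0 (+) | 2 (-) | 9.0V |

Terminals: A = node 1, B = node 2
Nodal analysis, taking node 2 as the 0 V reference.
Source V1 fixes V_0 = 9 V.
KCL at each unknown node (sum of currents leaving = 0; resistances in Ω):
  Node 1: (V_1 - 9)/150 + (V_1 - 0)/50 = 0
Collecting terms: 0.02667 × V_1 = 0.06  =>  V_1 = 2.25 V
I_R2 = (V_1 - V_2)/R2 = (2.25 - 0)/50 = 0.045 A
P_R2 = I_R2² × R2 = (0.045)² × 50 = 0.1013 W

Final answer: 0.1013 W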